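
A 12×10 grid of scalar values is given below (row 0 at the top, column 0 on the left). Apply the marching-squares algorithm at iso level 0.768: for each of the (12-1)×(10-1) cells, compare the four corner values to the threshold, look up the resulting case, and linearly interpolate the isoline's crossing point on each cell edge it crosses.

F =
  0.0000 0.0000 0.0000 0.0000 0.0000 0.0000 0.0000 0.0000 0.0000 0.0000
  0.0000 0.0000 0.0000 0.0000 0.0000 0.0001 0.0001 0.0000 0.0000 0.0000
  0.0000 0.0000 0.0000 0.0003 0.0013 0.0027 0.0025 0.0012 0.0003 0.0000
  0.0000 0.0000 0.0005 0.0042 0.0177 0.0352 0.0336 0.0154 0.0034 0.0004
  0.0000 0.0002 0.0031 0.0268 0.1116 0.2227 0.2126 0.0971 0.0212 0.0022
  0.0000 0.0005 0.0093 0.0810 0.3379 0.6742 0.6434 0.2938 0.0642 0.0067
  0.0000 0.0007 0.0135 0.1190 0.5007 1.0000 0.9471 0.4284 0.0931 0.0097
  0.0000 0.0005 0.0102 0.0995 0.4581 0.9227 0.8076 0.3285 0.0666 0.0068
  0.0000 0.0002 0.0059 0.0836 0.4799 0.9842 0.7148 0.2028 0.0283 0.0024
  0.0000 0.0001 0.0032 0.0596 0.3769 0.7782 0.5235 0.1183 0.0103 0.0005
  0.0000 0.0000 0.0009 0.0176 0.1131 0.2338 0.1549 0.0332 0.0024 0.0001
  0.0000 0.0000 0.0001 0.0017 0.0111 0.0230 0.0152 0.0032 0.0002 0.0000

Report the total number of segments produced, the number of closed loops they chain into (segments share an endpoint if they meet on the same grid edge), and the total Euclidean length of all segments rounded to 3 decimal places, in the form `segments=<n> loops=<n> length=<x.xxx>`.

segments=12 loops=1 length=9.041

cell (5,4): code 0100 → (5.288,5.000)–(6.000,4.535)
cell (5,5): code 1100 → (5.410,6.000)–(5.288,5.000)
cell (5,6): code 1000 → (6.000,6.345)–(5.410,6.000)
cell (6,4): code 0110 → (6.000,4.535)–(7.000,4.667)
cell (6,6): code 1001 → (7.000,6.083)–(6.000,6.345)
cell (7,4): code 0110 → (7.000,4.667)–(8.000,4.571)
cell (7,5): code 1011 → (8.000,5.803)–(7.427,6.000)
cell (7,6): code 0001 → (7.427,6.000)–(7.000,6.083)
cell (8,4): code 0110 → (8.000,4.571)–(9.000,4.975)
cell (8,5): code 1001 → (9.000,5.040)–(8.000,5.803)
cell (9,4): code 0010 → (9.000,4.975)–(9.019,5.000)
cell (9,5): code 0001 → (9.019,5.000)–(9.000,5.040)
total: 12 segments, chained into 1 closed loop(s), length Σ = 9.040798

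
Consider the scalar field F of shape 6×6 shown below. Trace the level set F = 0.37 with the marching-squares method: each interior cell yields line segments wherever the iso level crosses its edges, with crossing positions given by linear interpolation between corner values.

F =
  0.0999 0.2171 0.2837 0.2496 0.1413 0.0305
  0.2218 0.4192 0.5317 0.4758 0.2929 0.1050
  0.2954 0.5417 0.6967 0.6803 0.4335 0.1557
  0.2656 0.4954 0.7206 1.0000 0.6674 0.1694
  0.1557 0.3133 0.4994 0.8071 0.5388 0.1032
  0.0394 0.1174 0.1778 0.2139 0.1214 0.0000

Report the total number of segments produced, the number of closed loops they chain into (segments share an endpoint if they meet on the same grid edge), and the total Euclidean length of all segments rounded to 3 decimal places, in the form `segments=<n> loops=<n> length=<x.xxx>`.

segments=16 loops=1 length=13.368

cell (0,0): code 0100 → (0.757,1.000)–(1.000,0.751)
cell (0,1): code 1100 → (0.348,2.000)–(0.757,1.000)
cell (0,2): code 1100 → (0.532,3.000)–(0.348,2.000)
cell (0,3): code 1000 → (1.000,3.578)–(0.532,3.000)
cell (1,0): code 0110 → (1.000,0.751)–(2.000,0.303)
cell (1,3): code 1101 → (1.548,4.000)–(1.000,3.578)
cell (1,4): code 1000 → (2.000,4.229)–(1.548,4.000)
cell (2,0): code 0110 → (2.000,0.303)–(3.000,0.454)
cell (2,4): code 1001 → (3.000,4.597)–(2.000,4.229)
cell (3,0): code 0010 → (3.000,0.454)–(3.689,1.000)
cell (3,1): code 0111 → (3.689,1.000)–(4.000,1.305)
cell (3,4): code 1001 → (4.000,4.388)–(3.000,4.597)
cell (4,1): code 0010 → (4.000,1.305)–(4.402,2.000)
cell (4,2): code 0011 → (4.402,2.000)–(4.737,3.000)
cell (4,3): code 0011 → (4.737,3.000)–(4.404,4.000)
cell (4,4): code 0001 → (4.404,4.000)–(4.000,4.388)
total: 16 segments, chained into 1 closed loop(s), length Σ = 13.367858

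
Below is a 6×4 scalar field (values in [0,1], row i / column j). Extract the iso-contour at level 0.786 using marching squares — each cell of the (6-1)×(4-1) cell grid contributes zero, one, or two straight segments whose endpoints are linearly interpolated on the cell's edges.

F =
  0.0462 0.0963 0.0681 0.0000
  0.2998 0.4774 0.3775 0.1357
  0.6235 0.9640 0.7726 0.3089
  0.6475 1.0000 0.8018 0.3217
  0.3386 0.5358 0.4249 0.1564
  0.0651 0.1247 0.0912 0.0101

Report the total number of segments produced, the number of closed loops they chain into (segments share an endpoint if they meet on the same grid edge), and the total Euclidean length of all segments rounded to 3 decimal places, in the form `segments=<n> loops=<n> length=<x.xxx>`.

cell (1,0): code 0100 → (1.634,1.000)–(2.000,0.477)
cell (1,1): code 1000 → (2.000,1.930)–(1.634,1.000)
cell (2,0): code 0110 → (2.000,0.477)–(3.000,0.393)
cell (2,1): code 1101 → (2.459,2.000)–(2.000,1.930)
cell (2,2): code 1000 → (3.000,2.033)–(2.459,2.000)
cell (3,0): code 0010 → (3.000,0.393)–(3.461,1.000)
cell (3,1): code 0011 → (3.461,1.000)–(3.042,2.000)
cell (3,2): code 0001 → (3.042,2.000)–(3.000,2.033)
total: 8 segments, chained into 1 closed loop(s), length Σ = 5.547097

segments=8 loops=1 length=5.547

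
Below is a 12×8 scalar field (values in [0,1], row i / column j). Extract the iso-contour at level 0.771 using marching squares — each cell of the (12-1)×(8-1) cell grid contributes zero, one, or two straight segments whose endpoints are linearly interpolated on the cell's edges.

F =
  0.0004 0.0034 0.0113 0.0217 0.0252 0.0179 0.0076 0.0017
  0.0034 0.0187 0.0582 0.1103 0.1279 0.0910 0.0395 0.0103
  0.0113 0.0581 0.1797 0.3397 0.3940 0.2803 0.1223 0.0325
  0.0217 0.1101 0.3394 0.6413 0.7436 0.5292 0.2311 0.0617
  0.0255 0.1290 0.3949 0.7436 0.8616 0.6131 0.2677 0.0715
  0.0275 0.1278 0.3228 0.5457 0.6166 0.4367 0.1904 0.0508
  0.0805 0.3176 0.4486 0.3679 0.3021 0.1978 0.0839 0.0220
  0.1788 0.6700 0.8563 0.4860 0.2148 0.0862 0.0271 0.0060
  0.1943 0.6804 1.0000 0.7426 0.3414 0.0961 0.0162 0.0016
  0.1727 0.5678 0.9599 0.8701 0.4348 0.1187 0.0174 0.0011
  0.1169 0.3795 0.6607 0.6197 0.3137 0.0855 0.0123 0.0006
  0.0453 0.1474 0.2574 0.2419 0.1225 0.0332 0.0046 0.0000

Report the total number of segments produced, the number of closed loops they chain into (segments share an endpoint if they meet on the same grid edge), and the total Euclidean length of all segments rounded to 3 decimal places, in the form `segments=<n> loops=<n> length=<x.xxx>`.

segments=14 loops=2 length=10.716

cell (3,3): code 0100 → (3.232,4.000)–(4.000,3.232)
cell (3,4): code 1000 → (4.000,4.365)–(3.232,4.000)
cell (4,3): code 0010 → (4.000,3.232)–(4.370,4.000)
cell (4,4): code 0001 → (4.370,4.000)–(4.000,4.365)
cell (6,1): code 0100 → (6.791,2.000)–(7.000,1.542)
cell (6,2): code 1000 → (7.000,2.230)–(6.791,2.000)
cell (7,1): code 0110 → (7.000,1.542)–(8.000,1.283)
cell (7,2): code 1001 → (8.000,2.890)–(7.000,2.230)
cell (8,1): code 0110 → (8.000,1.283)–(9.000,1.518)
cell (8,2): code 1101 → (8.223,3.000)–(8.000,2.890)
cell (8,3): code 1000 → (9.000,3.228)–(8.223,3.000)
cell (9,1): code 0010 → (9.000,1.518)–(9.631,2.000)
cell (9,2): code 0011 → (9.631,2.000)–(9.396,3.000)
cell (9,3): code 0001 → (9.396,3.000)–(9.000,3.228)
total: 14 segments, chained into 2 closed loop(s), length Σ = 10.716370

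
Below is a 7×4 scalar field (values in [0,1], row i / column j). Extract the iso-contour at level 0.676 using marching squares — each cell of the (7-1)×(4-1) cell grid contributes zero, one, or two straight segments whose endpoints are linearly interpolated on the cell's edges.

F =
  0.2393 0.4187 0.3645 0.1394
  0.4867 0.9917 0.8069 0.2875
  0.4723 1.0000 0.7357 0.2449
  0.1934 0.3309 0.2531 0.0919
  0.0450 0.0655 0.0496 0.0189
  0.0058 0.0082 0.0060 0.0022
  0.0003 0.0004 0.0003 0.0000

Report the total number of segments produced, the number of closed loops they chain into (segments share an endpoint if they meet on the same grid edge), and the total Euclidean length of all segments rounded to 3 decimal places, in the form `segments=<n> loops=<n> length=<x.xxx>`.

segments=8 loops=1 length=6.281

cell (0,0): code 0100 → (0.449,1.000)–(1.000,0.375)
cell (0,1): code 1100 → (0.704,2.000)–(0.449,1.000)
cell (0,2): code 1000 → (1.000,2.252)–(0.704,2.000)
cell (1,0): code 0110 → (1.000,0.375)–(2.000,0.386)
cell (1,2): code 1001 → (2.000,2.122)–(1.000,2.252)
cell (2,0): code 0010 → (2.000,0.386)–(2.484,1.000)
cell (2,1): code 0011 → (2.484,1.000)–(2.124,2.000)
cell (2,2): code 0001 → (2.124,2.000)–(2.000,2.122)
total: 8 segments, chained into 1 closed loop(s), length Σ = 6.280955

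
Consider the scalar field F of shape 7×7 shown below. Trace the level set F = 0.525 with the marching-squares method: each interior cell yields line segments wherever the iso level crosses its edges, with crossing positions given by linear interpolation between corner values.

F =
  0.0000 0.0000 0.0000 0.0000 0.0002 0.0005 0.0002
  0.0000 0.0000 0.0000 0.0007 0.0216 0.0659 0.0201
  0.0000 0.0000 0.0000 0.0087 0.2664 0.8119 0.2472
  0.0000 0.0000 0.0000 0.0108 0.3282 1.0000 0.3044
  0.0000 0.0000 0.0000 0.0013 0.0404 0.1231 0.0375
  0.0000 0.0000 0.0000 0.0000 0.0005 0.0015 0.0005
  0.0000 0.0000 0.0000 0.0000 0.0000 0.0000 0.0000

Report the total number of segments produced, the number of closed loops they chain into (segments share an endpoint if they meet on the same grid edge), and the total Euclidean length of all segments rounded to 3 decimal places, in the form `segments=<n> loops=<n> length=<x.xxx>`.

cell (1,4): code 0100 → (1.615,5.000)–(2.000,4.474)
cell (1,5): code 1000 → (2.000,5.508)–(1.615,5.000)
cell (2,4): code 0110 → (2.000,4.474)–(3.000,4.293)
cell (2,5): code 1001 → (3.000,5.683)–(2.000,5.508)
cell (3,4): code 0010 → (3.000,4.293)–(3.542,5.000)
cell (3,5): code 0001 → (3.542,5.000)–(3.000,5.683)
total: 6 segments, chained into 1 closed loop(s), length Σ = 5.082505

segments=6 loops=1 length=5.083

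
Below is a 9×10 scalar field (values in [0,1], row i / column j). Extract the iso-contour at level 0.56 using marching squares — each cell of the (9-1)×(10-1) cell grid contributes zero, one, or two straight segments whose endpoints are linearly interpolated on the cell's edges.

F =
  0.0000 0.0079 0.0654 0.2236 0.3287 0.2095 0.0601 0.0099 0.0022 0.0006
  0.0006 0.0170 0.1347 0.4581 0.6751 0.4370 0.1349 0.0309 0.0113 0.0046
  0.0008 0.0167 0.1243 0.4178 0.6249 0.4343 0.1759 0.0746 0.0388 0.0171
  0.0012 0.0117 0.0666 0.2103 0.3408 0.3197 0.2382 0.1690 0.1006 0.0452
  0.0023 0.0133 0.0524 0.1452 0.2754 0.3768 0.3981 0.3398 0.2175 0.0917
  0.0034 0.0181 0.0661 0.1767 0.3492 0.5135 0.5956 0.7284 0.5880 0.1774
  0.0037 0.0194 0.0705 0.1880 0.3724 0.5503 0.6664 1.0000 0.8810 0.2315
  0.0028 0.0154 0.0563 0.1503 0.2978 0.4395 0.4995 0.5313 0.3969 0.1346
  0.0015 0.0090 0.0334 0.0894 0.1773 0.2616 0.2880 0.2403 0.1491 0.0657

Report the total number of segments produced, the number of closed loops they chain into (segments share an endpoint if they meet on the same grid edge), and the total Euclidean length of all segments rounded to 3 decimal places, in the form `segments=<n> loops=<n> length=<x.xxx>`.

cell (0,3): code 0100 → (0.668,4.000)–(1.000,3.470)
cell (0,4): code 1000 → (1.000,4.483)–(0.668,4.000)
cell (1,3): code 0110 → (1.000,3.470)–(2.000,3.687)
cell (1,4): code 1001 → (2.000,4.341)–(1.000,4.483)
cell (2,3): code 0010 → (2.000,3.687)–(2.228,4.000)
cell (2,4): code 0001 → (2.228,4.000)–(2.000,4.341)
cell (4,5): code 0100 → (4.820,6.000)–(5.000,5.566)
cell (4,6): code 1100 → (4.567,7.000)–(4.820,6.000)
cell (4,7): code 1100 → (4.924,8.000)–(4.567,7.000)
cell (4,8): code 1000 → (5.000,8.068)–(4.924,8.000)
cell (5,5): code 0110 → (5.000,5.566)–(6.000,5.084)
cell (5,8): code 1001 → (6.000,8.494)–(5.000,8.068)
cell (6,5): code 0010 → (6.000,5.084)–(6.638,6.000)
cell (6,6): code 0011 → (6.638,6.000)–(6.939,7.000)
cell (6,7): code 0011 → (6.939,7.000)–(6.663,8.000)
cell (6,8): code 0001 → (6.663,8.000)–(6.000,8.494)
total: 16 segments, chained into 2 closed loop(s), length Σ = 12.931273

segments=16 loops=2 length=12.931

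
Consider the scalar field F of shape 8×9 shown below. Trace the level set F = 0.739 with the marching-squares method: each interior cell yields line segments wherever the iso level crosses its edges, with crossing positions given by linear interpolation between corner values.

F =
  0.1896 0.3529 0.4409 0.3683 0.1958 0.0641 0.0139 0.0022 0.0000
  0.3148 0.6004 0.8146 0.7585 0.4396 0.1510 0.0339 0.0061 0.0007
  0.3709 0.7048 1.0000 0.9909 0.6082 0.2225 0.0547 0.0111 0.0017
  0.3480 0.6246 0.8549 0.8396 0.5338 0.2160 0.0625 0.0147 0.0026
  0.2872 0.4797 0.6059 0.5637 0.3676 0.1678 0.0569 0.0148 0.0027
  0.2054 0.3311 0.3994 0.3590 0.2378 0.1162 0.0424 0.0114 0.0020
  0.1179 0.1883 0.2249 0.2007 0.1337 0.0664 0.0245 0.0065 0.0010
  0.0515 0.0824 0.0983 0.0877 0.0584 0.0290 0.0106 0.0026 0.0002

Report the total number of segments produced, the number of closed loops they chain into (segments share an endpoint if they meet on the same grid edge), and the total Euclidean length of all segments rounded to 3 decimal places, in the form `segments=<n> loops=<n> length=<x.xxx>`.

cell (0,1): code 0100 → (0.798,2.000)–(1.000,1.647)
cell (0,2): code 1100 → (0.950,3.000)–(0.798,2.000)
cell (0,3): code 1000 → (1.000,3.061)–(0.950,3.000)
cell (1,1): code 0110 → (1.000,1.647)–(2.000,1.116)
cell (1,3): code 1001 → (2.000,3.658)–(1.000,3.061)
cell (2,1): code 0110 → (2.000,1.116)–(3.000,1.497)
cell (2,3): code 1001 → (3.000,3.329)–(2.000,3.658)
cell (3,1): code 0010 → (3.000,1.497)–(3.465,2.000)
cell (3,2): code 0011 → (3.465,2.000)–(3.365,3.000)
cell (3,3): code 0001 → (3.365,3.000)–(3.000,3.329)
total: 10 segments, chained into 1 closed loop(s), length Σ = 8.098899

segments=10 loops=1 length=8.099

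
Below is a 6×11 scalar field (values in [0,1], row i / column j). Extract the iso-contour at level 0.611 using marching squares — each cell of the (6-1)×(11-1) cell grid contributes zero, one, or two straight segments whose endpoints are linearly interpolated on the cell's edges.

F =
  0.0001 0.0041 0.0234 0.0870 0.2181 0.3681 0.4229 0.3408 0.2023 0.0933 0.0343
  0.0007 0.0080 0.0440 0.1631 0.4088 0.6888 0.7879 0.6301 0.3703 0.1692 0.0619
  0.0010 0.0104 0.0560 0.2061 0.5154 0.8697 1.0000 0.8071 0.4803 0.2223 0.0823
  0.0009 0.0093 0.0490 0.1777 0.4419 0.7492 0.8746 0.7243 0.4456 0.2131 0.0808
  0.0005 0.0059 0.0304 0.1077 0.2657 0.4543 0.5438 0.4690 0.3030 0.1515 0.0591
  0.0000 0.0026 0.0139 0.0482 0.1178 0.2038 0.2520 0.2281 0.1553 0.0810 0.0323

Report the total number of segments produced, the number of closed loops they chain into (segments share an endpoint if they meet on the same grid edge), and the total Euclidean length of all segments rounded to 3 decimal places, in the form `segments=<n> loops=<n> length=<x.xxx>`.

segments=12 loops=1 length=10.230

cell (0,4): code 0100 → (0.757,5.000)–(1.000,4.722)
cell (0,5): code 1100 → (0.515,6.000)–(0.757,5.000)
cell (0,6): code 1100 → (0.934,7.000)–(0.515,6.000)
cell (0,7): code 1000 → (1.000,7.074)–(0.934,7.000)
cell (1,4): code 0110 → (1.000,4.722)–(2.000,4.270)
cell (1,7): code 1001 → (2.000,7.600)–(1.000,7.074)
cell (2,4): code 0110 → (2.000,4.270)–(3.000,4.550)
cell (2,7): code 1001 → (3.000,7.407)–(2.000,7.600)
cell (3,4): code 0010 → (3.000,4.550)–(3.469,5.000)
cell (3,5): code 0011 → (3.469,5.000)–(3.797,6.000)
cell (3,6): code 0011 → (3.797,6.000)–(3.444,7.000)
cell (3,7): code 0001 → (3.444,7.000)–(3.000,7.407)
total: 12 segments, chained into 1 closed loop(s), length Σ = 10.229815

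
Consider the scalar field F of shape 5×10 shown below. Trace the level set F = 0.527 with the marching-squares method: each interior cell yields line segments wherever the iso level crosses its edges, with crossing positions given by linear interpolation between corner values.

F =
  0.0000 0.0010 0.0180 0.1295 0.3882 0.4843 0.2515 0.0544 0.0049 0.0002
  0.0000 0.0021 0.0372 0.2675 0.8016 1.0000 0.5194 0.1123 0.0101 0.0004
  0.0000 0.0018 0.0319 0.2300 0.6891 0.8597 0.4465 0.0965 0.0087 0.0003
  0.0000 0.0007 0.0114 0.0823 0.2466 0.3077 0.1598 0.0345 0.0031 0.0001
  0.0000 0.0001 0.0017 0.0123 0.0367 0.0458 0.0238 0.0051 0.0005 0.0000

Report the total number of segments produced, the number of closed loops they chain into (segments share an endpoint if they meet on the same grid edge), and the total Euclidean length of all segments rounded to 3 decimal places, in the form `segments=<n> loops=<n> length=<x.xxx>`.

segments=8 loops=1 length=7.788

cell (0,3): code 0100 → (0.336,4.000)–(1.000,3.486)
cell (0,4): code 1100 → (0.083,5.000)–(0.336,4.000)
cell (0,5): code 1000 → (1.000,5.984)–(0.083,5.000)
cell (1,3): code 0110 → (1.000,3.486)–(2.000,3.647)
cell (1,5): code 1001 → (2.000,5.805)–(1.000,5.984)
cell (2,3): code 0010 → (2.000,3.647)–(2.366,4.000)
cell (2,4): code 0011 → (2.366,4.000)–(2.603,5.000)
cell (2,5): code 0001 → (2.603,5.000)–(2.000,5.805)
total: 8 segments, chained into 1 closed loop(s), length Σ = 7.787692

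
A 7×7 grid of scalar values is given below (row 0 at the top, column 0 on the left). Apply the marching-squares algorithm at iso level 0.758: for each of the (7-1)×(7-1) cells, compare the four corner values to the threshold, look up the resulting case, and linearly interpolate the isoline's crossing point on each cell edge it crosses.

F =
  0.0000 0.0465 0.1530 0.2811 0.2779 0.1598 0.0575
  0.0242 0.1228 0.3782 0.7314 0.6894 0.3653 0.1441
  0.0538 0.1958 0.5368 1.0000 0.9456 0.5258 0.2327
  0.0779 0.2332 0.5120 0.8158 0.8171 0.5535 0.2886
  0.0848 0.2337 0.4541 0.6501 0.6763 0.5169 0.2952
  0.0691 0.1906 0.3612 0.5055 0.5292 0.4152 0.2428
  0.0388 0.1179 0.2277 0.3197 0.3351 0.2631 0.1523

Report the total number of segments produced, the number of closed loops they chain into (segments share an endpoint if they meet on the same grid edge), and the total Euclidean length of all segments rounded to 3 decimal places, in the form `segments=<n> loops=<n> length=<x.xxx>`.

segments=8 loops=1 length=6.867

cell (1,2): code 0100 → (1.099,3.000)–(2.000,2.478)
cell (1,3): code 1100 → (1.268,4.000)–(1.099,3.000)
cell (1,4): code 1000 → (2.000,4.447)–(1.268,4.000)
cell (2,2): code 0110 → (2.000,2.478)–(3.000,2.810)
cell (2,4): code 1001 → (3.000,4.224)–(2.000,4.447)
cell (3,2): code 0010 → (3.000,2.810)–(3.349,3.000)
cell (3,3): code 0011 → (3.349,3.000)–(3.420,4.000)
cell (3,4): code 0001 → (3.420,4.000)–(3.000,4.224)
total: 8 segments, chained into 1 closed loop(s), length Σ = 6.867400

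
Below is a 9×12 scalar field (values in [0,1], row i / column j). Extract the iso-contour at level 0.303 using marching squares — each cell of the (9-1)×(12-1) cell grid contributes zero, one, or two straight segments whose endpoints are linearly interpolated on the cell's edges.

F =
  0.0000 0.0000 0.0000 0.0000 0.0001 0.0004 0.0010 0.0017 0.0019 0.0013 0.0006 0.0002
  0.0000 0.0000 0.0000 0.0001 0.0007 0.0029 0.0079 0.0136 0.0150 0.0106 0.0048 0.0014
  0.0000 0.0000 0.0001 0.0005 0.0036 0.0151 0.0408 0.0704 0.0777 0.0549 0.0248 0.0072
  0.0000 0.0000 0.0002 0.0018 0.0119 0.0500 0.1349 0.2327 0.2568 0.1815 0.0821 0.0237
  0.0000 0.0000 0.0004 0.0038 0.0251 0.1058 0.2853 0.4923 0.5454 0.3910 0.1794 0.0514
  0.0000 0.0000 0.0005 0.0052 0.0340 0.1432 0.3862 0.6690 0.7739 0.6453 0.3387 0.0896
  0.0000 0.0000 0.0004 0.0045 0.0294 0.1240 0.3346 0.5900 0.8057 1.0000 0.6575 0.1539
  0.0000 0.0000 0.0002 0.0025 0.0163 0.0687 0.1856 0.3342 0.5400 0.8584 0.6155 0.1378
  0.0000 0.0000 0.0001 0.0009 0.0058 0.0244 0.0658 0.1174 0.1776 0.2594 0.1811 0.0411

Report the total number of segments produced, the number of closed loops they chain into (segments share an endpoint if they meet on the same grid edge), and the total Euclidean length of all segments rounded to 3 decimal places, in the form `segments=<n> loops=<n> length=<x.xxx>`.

cell (3,6): code 0100 → (3.271,7.000)–(4.000,6.086)
cell (3,7): code 1100 → (3.160,8.000)–(3.271,7.000)
cell (3,8): code 1100 → (3.580,9.000)–(3.160,8.000)
cell (3,9): code 1000 → (4.000,9.416)–(3.580,9.000)
cell (4,5): code 0100 → (4.175,6.000)–(5.000,5.658)
cell (4,6): code 1110 → (4.000,6.086)–(4.175,6.000)
cell (4,9): code 1101 → (4.776,10.000)–(4.000,9.416)
cell (4,10): code 1000 → (5.000,10.143)–(4.776,10.000)
cell (5,5): code 0110 → (5.000,5.658)–(6.000,5.850)
cell (5,10): code 1001 → (6.000,10.704)–(5.000,10.143)
cell (6,5): code 0010 → (6.000,5.850)–(6.212,6.000)
cell (6,6): code 0111 → (6.212,6.000)–(7.000,6.790)
cell (6,10): code 1001 → (7.000,10.654)–(6.000,10.704)
cell (7,6): code 0010 → (7.000,6.790)–(7.144,7.000)
cell (7,7): code 0011 → (7.144,7.000)–(7.654,8.000)
cell (7,8): code 0011 → (7.654,8.000)–(7.927,9.000)
cell (7,9): code 0011 → (7.927,9.000)–(7.719,10.000)
cell (7,10): code 0001 → (7.719,10.000)–(7.000,10.654)
total: 18 segments, chained into 1 closed loop(s), length Σ = 15.125655

segments=18 loops=1 length=15.126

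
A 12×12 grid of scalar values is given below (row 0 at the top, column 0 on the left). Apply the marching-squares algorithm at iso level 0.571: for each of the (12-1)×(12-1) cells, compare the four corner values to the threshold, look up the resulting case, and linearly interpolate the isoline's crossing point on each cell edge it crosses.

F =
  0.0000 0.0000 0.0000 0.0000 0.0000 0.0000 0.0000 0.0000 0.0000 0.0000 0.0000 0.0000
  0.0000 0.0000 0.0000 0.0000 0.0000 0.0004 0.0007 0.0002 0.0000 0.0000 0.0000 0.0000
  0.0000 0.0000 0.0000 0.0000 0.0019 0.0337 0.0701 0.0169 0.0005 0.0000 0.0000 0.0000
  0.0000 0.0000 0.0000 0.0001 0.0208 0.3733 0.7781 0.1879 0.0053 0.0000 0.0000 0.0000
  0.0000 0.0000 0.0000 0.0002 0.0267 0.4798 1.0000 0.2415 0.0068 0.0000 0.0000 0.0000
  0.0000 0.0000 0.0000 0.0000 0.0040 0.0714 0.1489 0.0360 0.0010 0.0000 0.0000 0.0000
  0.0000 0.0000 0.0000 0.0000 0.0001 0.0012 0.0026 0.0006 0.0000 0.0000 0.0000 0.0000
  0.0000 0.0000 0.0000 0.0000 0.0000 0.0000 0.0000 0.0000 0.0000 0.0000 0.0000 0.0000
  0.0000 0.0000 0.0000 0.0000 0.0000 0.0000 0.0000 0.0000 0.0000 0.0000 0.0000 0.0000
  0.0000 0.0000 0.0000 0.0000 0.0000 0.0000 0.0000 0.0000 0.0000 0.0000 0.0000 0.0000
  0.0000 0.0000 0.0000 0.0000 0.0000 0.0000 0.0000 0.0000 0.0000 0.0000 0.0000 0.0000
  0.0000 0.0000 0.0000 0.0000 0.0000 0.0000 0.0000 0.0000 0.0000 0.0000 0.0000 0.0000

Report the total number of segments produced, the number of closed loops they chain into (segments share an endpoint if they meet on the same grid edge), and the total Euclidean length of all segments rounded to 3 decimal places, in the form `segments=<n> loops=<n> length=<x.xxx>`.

segments=6 loops=1 length=4.841

cell (2,5): code 0100 → (2.707,6.000)–(3.000,5.488)
cell (2,6): code 1000 → (3.000,6.351)–(2.707,6.000)
cell (3,5): code 0110 → (3.000,5.488)–(4.000,5.175)
cell (3,6): code 1001 → (4.000,6.566)–(3.000,6.351)
cell (4,5): code 0010 → (4.000,5.175)–(4.504,6.000)
cell (4,6): code 0001 → (4.504,6.000)–(4.000,6.566)
total: 6 segments, chained into 1 closed loop(s), length Σ = 4.840937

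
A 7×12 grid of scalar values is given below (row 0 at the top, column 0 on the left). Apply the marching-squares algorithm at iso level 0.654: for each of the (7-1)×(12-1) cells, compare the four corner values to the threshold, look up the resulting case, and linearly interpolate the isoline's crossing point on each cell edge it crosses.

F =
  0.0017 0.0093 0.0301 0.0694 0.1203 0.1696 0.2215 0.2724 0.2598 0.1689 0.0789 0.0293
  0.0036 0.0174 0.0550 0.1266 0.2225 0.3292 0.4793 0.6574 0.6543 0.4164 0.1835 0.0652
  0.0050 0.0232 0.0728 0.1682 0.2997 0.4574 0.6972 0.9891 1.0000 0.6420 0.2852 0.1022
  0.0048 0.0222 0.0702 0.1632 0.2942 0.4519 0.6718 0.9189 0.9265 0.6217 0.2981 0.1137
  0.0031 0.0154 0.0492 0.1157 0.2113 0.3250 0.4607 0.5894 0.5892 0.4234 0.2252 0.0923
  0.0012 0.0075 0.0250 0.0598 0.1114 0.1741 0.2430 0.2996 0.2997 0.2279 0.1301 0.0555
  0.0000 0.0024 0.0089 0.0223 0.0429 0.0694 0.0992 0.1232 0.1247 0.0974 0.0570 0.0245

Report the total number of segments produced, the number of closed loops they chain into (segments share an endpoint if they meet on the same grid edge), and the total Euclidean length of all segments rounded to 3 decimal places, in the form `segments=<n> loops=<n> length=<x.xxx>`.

segments=12 loops=1 length=9.509

cell (0,6): code 0100 → (0.991,7.000)–(1.000,6.981)
cell (0,7): code 1100 → (0.999,8.000)–(0.991,7.000)
cell (0,8): code 1000 → (1.000,8.001)–(0.999,8.000)
cell (1,5): code 0100 → (1.802,6.000)–(2.000,5.820)
cell (1,6): code 1110 → (1.000,6.981)–(1.802,6.000)
cell (1,8): code 1001 → (2.000,8.966)–(1.000,8.001)
cell (2,5): code 0110 → (2.000,5.820)–(3.000,5.919)
cell (2,8): code 1001 → (3.000,8.894)–(2.000,8.966)
cell (3,5): code 0010 → (3.000,5.919)–(3.084,6.000)
cell (3,6): code 0011 → (3.084,6.000)–(3.804,7.000)
cell (3,7): code 0011 → (3.804,7.000)–(3.808,8.000)
cell (3,8): code 0001 → (3.808,8.000)–(3.000,8.894)
total: 12 segments, chained into 1 closed loop(s), length Σ = 9.508547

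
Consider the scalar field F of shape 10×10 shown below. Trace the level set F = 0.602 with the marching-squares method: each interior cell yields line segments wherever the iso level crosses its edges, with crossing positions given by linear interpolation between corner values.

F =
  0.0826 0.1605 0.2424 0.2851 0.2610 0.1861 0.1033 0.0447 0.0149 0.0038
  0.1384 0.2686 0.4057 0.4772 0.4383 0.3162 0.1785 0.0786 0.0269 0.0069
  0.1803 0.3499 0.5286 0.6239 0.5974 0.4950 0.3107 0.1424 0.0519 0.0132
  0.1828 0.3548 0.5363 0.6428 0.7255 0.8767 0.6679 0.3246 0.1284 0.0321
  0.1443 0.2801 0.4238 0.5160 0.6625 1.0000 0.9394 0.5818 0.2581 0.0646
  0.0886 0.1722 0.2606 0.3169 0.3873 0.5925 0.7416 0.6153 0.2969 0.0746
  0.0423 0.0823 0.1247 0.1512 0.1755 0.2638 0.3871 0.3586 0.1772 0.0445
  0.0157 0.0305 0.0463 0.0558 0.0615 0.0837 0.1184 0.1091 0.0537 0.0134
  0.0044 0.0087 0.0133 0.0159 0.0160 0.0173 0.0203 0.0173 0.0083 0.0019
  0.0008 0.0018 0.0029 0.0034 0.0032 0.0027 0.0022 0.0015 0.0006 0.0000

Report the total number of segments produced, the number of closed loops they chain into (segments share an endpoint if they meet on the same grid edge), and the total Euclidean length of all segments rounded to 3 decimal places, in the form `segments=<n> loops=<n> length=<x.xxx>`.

cell (1,2): code 0100 → (1.851,3.000)–(2.000,2.770)
cell (1,3): code 1000 → (2.000,3.826)–(1.851,3.000)
cell (2,2): code 0110 → (2.000,2.770)–(3.000,2.617)
cell (2,3): code 1101 → (2.036,4.000)–(2.000,3.826)
cell (2,4): code 1100 → (2.280,5.000)–(2.036,4.000)
cell (2,5): code 1100 → (2.816,6.000)–(2.280,5.000)
cell (2,6): code 1000 → (3.000,6.192)–(2.816,6.000)
cell (3,2): code 0010 → (3.000,2.617)–(3.322,3.000)
cell (3,3): code 0111 → (3.322,3.000)–(4.000,3.587)
cell (3,6): code 1001 → (4.000,6.944)–(3.000,6.192)
cell (4,3): code 0010 → (4.000,3.587)–(4.220,4.000)
cell (4,4): code 0011 → (4.220,4.000)–(4.977,5.000)
cell (4,5): code 0111 → (4.977,5.000)–(5.000,5.064)
cell (4,6): code 1101 → (4.603,7.000)–(4.000,6.944)
cell (4,7): code 1000 → (5.000,7.042)–(4.603,7.000)
cell (5,5): code 0010 → (5.000,5.064)–(5.394,6.000)
cell (5,6): code 0011 → (5.394,6.000)–(5.052,7.000)
cell (5,7): code 0001 → (5.052,7.000)–(5.000,7.042)
total: 18 segments, chained into 1 closed loop(s), length Σ = 12.314656

segments=18 loops=1 length=12.315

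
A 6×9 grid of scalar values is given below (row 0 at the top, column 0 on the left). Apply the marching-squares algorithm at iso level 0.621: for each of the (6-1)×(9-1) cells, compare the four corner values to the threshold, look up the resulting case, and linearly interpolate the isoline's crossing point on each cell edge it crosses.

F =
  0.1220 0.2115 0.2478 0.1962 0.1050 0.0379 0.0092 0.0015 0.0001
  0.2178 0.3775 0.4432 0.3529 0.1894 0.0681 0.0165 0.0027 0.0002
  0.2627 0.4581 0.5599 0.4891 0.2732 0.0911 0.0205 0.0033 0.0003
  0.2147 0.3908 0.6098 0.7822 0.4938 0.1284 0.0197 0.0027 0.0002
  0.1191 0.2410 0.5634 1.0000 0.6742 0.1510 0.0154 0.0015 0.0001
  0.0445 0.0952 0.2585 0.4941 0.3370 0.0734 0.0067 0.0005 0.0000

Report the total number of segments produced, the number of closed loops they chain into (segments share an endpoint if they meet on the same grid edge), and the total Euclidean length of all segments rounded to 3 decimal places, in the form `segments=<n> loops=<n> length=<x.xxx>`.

segments=8 loops=1 length=6.511

cell (2,2): code 0100 → (2.450,3.000)–(3.000,2.065)
cell (2,3): code 1000 → (3.000,3.559)–(2.450,3.000)
cell (3,2): code 0110 → (3.000,2.065)–(4.000,2.132)
cell (3,3): code 1101 → (3.705,4.000)–(3.000,3.559)
cell (3,4): code 1000 → (4.000,4.102)–(3.705,4.000)
cell (4,2): code 0010 → (4.000,2.132)–(4.749,3.000)
cell (4,3): code 0011 → (4.749,3.000)–(4.158,4.000)
cell (4,4): code 0001 → (4.158,4.000)–(4.000,4.102)
total: 8 segments, chained into 1 closed loop(s), length Σ = 6.510931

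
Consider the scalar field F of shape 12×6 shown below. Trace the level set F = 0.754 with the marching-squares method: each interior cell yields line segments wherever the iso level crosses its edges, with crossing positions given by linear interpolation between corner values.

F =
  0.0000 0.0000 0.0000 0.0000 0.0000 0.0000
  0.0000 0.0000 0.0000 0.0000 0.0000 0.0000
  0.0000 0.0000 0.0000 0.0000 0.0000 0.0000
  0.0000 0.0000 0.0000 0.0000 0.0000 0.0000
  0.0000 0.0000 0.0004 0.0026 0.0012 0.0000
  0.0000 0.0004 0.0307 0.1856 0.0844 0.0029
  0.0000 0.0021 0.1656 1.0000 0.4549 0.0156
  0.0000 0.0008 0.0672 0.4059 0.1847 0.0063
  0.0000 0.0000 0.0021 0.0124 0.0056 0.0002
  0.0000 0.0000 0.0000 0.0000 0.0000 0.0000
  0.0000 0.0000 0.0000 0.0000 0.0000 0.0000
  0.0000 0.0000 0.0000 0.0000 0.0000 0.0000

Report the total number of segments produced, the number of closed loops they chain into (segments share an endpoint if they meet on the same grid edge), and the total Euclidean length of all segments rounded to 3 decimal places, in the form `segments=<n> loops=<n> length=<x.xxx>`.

cell (5,2): code 0100 → (5.698,3.000)–(6.000,2.705)
cell (5,3): code 1000 → (6.000,3.451)–(5.698,3.000)
cell (6,2): code 0010 → (6.000,2.705)–(6.414,3.000)
cell (6,3): code 0001 → (6.414,3.000)–(6.000,3.451)
total: 4 segments, chained into 1 closed loop(s), length Σ = 2.085925

segments=4 loops=1 length=2.086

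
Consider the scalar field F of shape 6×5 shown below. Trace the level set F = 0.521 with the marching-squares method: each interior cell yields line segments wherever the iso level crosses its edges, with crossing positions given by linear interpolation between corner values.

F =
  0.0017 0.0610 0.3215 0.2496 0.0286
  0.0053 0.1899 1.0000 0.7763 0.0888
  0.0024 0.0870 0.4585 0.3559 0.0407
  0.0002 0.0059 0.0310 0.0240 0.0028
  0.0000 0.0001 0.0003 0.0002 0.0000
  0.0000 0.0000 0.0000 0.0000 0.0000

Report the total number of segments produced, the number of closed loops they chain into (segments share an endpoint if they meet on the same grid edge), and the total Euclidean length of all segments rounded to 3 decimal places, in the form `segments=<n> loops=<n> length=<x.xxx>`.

cell (0,1): code 0100 → (0.294,2.000)–(1.000,1.409)
cell (0,2): code 1100 → (0.515,3.000)–(0.294,2.000)
cell (0,3): code 1000 → (1.000,3.371)–(0.515,3.000)
cell (1,1): code 0010 → (1.000,1.409)–(1.885,2.000)
cell (1,2): code 0011 → (1.885,2.000)–(1.607,3.000)
cell (1,3): code 0001 → (1.607,3.000)–(1.000,3.371)
total: 6 segments, chained into 1 closed loop(s), length Σ = 5.369227

segments=6 loops=1 length=5.369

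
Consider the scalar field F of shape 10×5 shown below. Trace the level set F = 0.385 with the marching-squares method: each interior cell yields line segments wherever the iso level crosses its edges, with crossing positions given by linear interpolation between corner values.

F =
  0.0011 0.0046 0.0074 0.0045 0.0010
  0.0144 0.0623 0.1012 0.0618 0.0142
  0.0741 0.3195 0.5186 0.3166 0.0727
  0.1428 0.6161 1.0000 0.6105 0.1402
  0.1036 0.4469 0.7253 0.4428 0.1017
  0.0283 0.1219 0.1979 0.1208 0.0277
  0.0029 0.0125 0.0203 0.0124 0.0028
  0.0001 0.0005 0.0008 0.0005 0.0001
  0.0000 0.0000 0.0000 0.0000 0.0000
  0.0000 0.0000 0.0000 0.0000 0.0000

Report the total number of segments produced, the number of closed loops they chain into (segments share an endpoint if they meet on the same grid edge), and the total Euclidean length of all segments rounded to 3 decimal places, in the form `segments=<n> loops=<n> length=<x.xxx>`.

cell (1,1): code 0100 → (1.680,2.000)–(2.000,1.329)
cell (1,2): code 1000 → (2.000,2.661)–(1.680,2.000)
cell (2,0): code 0100 → (2.221,1.000)–(3.000,0.512)
cell (2,1): code 1110 → (2.000,1.329)–(2.221,1.000)
cell (2,2): code 1101 → (2.233,3.000)–(2.000,2.661)
cell (2,3): code 1000 → (3.000,3.479)–(2.233,3.000)
cell (3,0): code 0110 → (3.000,0.512)–(4.000,0.820)
cell (3,3): code 1001 → (4.000,3.169)–(3.000,3.479)
cell (4,0): code 0010 → (4.000,0.820)–(4.190,1.000)
cell (4,1): code 0011 → (4.190,1.000)–(4.645,2.000)
cell (4,2): code 0011 → (4.645,2.000)–(4.180,3.000)
cell (4,3): code 0001 → (4.180,3.000)–(4.000,3.169)
total: 12 segments, chained into 1 closed loop(s), length Σ = 8.913725

segments=12 loops=1 length=8.914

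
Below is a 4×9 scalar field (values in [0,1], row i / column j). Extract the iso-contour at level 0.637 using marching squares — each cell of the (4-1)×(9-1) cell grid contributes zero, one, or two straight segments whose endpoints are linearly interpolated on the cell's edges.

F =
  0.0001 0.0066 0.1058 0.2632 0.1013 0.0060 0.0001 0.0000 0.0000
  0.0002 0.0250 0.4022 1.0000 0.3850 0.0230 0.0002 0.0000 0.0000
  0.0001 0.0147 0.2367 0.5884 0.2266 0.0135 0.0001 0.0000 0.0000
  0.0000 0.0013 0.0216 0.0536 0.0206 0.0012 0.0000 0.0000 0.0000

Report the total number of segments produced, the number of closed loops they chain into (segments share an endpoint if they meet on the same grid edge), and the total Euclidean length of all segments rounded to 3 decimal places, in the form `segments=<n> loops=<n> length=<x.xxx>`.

segments=4 loops=1 length=3.683

cell (0,2): code 0100 → (0.507,3.000)–(1.000,2.393)
cell (0,3): code 1000 → (1.000,3.590)–(0.507,3.000)
cell (1,2): code 0010 → (1.000,2.393)–(1.882,3.000)
cell (1,3): code 0001 → (1.882,3.000)–(1.000,3.590)
total: 4 segments, chained into 1 closed loop(s), length Σ = 3.682760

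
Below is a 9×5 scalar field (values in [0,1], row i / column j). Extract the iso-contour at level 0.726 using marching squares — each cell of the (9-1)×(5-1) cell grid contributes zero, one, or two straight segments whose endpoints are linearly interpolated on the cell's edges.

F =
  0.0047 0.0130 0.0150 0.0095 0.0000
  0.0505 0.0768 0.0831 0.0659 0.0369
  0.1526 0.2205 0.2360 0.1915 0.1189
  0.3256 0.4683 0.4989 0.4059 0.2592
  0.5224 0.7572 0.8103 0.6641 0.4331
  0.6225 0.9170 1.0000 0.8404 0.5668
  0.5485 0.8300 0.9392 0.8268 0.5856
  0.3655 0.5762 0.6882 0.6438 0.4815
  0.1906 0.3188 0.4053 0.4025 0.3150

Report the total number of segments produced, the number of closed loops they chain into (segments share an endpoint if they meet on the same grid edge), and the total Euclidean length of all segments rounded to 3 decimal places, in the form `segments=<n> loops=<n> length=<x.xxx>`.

cell (3,0): code 0100 → (3.892,1.000)–(4.000,0.867)
cell (3,1): code 1100 → (3.729,2.000)–(3.892,1.000)
cell (3,2): code 1000 → (4.000,2.577)–(3.729,2.000)
cell (4,0): code 0110 → (4.000,0.867)–(5.000,0.351)
cell (4,2): code 1101 → (4.351,3.000)–(4.000,2.577)
cell (4,3): code 1000 → (5.000,3.418)–(4.351,3.000)
cell (5,0): code 0110 → (5.000,0.351)–(6.000,0.631)
cell (5,3): code 1001 → (6.000,3.418)–(5.000,3.418)
cell (6,0): code 0010 → (6.000,0.631)–(6.410,1.000)
cell (6,1): code 0011 → (6.410,1.000)–(6.849,2.000)
cell (6,2): code 0011 → (6.849,2.000)–(6.551,3.000)
cell (6,3): code 0001 → (6.551,3.000)–(6.000,3.418)
total: 12 segments, chained into 1 closed loop(s), length Σ = 9.685843

segments=12 loops=1 length=9.686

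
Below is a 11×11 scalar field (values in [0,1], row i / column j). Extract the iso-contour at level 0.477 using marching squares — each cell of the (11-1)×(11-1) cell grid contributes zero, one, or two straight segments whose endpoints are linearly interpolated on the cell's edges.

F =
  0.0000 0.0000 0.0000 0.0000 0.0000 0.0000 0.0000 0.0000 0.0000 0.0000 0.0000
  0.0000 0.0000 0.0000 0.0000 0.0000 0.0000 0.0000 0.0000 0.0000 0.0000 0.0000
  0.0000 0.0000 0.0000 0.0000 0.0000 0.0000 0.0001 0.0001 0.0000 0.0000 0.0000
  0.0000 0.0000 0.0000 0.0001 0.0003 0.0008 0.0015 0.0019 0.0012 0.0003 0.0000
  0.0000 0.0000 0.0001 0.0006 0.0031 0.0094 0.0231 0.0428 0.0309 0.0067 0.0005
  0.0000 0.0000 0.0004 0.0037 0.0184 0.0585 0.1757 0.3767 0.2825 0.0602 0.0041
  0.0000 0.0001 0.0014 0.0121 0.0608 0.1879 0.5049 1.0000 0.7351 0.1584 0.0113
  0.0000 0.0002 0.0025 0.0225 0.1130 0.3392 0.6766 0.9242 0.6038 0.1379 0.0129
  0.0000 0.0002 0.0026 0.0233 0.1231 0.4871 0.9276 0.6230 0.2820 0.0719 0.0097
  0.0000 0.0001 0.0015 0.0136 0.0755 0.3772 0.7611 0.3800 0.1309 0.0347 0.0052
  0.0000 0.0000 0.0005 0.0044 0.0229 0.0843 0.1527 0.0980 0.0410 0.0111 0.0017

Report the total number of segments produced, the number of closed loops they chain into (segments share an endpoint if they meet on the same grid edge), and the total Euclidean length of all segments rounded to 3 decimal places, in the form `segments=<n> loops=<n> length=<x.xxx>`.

segments=16 loops=1 length=11.680

cell (5,5): code 0100 → (5.915,6.000)–(6.000,5.912)
cell (5,6): code 1100 → (5.161,7.000)–(5.915,6.000)
cell (5,7): code 1100 → (5.430,8.000)–(5.161,7.000)
cell (5,8): code 1000 → (6.000,8.448)–(5.430,8.000)
cell (6,5): code 0110 → (6.000,5.912)–(7.000,5.408)
cell (6,8): code 1001 → (7.000,8.272)–(6.000,8.448)
cell (7,4): code 0100 → (7.932,5.000)–(8.000,4.972)
cell (7,5): code 1110 → (7.000,5.408)–(7.932,5.000)
cell (7,7): code 1011 → (8.000,7.428)–(7.394,8.000)
cell (7,8): code 0001 → (7.394,8.000)–(7.000,8.272)
cell (8,4): code 0010 → (8.000,4.972)–(8.092,5.000)
cell (8,5): code 0111 → (8.092,5.000)–(9.000,5.260)
cell (8,6): code 1011 → (9.000,6.745)–(8.601,7.000)
cell (8,7): code 0001 → (8.601,7.000)–(8.000,7.428)
cell (9,5): code 0010 → (9.000,5.260)–(9.467,6.000)
cell (9,6): code 0001 → (9.467,6.000)–(9.000,6.745)
total: 16 segments, chained into 1 closed loop(s), length Σ = 11.679645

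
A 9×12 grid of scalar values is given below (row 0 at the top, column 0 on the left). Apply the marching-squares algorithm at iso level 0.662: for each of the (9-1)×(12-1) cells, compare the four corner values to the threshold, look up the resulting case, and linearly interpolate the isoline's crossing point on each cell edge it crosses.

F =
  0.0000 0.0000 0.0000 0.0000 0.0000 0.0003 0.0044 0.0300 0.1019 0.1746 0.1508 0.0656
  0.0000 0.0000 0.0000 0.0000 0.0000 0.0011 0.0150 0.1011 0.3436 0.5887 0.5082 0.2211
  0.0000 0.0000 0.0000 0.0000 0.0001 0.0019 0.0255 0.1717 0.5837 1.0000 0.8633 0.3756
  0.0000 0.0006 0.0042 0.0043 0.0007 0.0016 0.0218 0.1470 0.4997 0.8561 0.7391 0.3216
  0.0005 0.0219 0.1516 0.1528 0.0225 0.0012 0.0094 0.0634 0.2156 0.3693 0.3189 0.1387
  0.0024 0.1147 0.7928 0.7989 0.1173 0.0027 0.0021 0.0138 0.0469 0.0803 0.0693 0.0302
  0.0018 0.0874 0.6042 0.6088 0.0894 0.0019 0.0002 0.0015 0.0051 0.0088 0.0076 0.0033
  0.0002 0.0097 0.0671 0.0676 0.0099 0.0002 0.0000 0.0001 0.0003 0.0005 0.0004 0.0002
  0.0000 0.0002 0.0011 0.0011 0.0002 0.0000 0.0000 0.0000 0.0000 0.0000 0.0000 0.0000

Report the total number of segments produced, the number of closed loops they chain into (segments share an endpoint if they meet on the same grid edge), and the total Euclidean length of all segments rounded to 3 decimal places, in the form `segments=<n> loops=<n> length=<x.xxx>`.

segments=14 loops=2 length=10.948

cell (1,8): code 0100 → (1.178,9.000)–(2.000,8.188)
cell (1,9): code 1100 → (1.433,10.000)–(1.178,9.000)
cell (1,10): code 1000 → (2.000,10.413)–(1.433,10.000)
cell (2,8): code 0110 → (2.000,8.188)–(3.000,8.455)
cell (2,10): code 1001 → (3.000,10.185)–(2.000,10.413)
cell (3,8): code 0010 → (3.000,8.455)–(3.399,9.000)
cell (3,9): code 0011 → (3.399,9.000)–(3.183,10.000)
cell (3,10): code 0001 → (3.183,10.000)–(3.000,10.185)
cell (4,1): code 0100 → (4.796,2.000)–(5.000,1.807)
cell (4,2): code 1100 → (4.788,3.000)–(4.796,2.000)
cell (4,3): code 1000 → (5.000,3.201)–(4.788,3.000)
cell (5,1): code 0010 → (5.000,1.807)–(5.694,2.000)
cell (5,2): code 0011 → (5.694,2.000)–(5.720,3.000)
cell (5,3): code 0001 → (5.720,3.000)–(5.000,3.201)
total: 14 segments, chained into 2 closed loop(s), length Σ = 10.947992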